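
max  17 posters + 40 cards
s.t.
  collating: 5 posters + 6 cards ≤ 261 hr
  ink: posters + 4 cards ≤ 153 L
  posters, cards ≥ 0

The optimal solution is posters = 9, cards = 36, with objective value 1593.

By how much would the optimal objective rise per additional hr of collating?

2

Check each constraint at x*: collating 261/261 (tight); ink 153/153 (tight).
Dual feasibility on the basic columns requires 5·y_collating + 1·y_ink = 17, 6·y_collating + 4·y_ink = 40.
→ y_collating = 2 and y_ink = 7.
Shadow price of collating = 2.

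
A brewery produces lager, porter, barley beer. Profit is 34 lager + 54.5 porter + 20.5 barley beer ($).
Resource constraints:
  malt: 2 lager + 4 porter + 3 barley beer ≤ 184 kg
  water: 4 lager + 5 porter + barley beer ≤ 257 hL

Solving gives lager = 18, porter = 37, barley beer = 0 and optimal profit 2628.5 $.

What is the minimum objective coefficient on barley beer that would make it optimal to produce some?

28.5

At the optimum: malt uses 184 of 184 (binding); water uses 257 of 257 (binding).
The binding rows give the dual system: 2·y_malt + 4·y_water = 34 and 4·y_malt + 5·y_water = 54.5.
This yields shadow prices y_malt = 8, y_water = 4.5.
barley beer enters the basis when its profit ≥ yᵀa₃ = 8·3 + 4.5·1 = 28.5.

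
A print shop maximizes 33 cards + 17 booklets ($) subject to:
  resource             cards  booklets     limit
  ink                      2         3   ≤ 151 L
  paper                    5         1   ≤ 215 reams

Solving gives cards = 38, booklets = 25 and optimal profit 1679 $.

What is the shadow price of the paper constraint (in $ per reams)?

At the optimum: ink uses 151 of 151 (binding); paper uses 215 of 215 (binding).
From A_Bᵀ y = c: 2·y_ink + 5·y_paper = 33; 3·y_ink + 1·y_paper = 17.
This yields shadow prices y_ink = 4, y_paper = 5.
Shadow price of paper = 5.

5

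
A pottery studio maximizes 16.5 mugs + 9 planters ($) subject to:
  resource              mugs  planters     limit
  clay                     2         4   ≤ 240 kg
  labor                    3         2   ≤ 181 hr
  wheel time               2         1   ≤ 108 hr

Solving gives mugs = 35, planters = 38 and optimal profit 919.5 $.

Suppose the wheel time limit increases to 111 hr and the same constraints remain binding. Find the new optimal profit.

937.5

At the optimum: clay uses 222 of 240 (slack = 18); labor uses 181 of 181 (binding); wheel time uses 108 of 108 (binding).
Since clay is not tight, its dual is 0.
From A_Bᵀ y = c: 3·y_labor + 2·y_wheel time = 16.5; 2·y_labor + 1·y_wheel time = 9.
→ y_labor = 1.5 and y_wheel time = 6.
Δz = y_wheel time·Δb = 6 × (3) = 18, so new z* = 919.5 + 18 = 937.5.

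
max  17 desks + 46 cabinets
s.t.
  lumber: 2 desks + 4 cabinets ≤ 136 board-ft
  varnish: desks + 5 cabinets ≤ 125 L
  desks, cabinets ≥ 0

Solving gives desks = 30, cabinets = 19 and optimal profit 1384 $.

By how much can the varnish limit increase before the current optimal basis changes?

Binding constraints: lumber, varnish. The basis is B = [[2,4],[1,5]] with det 6.
Per unit increase in varnish, x* moves by d = (-0.6667, 0.3333).
The basis stays optimal until desks reaches 0; allowable increase = 45 L.

45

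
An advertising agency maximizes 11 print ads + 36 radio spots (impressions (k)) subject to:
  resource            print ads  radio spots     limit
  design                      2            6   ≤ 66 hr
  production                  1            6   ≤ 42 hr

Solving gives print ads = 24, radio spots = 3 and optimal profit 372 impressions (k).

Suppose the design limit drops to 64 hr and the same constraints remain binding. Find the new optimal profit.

At the optimum: design uses 66 of 66 (binding); production uses 42 of 42 (binding).
The binding rows give the dual system: 2·y_design + 1·y_production = 11 and 6·y_design + 6·y_production = 36.
Solving: y_design = 5, y_production = 1.
Δz = y_design·Δb = 5 × (-2) = -10, so new z* = 372 − 10 = 362.

362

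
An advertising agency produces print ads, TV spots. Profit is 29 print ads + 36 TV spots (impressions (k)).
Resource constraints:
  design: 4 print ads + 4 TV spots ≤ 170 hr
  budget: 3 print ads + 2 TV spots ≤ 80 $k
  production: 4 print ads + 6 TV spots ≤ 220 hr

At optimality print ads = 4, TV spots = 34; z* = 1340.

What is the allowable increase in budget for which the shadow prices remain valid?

Binding constraints: budget, production. The basis is B = [[3,2],[4,6]] with det 10.
Per unit increase in budget, x* moves by d = (0.6, -0.4).
The basis stays optimal until design becomes binding; allowable increase = 22.5 $k.

22.5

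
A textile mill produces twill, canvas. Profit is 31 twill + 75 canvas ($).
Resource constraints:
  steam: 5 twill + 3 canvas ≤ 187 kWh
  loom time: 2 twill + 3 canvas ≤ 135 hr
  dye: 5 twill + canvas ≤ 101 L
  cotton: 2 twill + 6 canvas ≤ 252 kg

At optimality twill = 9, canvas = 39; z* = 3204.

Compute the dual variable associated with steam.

0

Binding: loom time and cotton. Non-binding: steam (25 unused), dye (17 unused).
By complementary slackness, y = 0 for the non-binding constraints.
From A_Bᵀ y = c: 2·y_loom time + 2·y_cotton = 31; 3·y_loom time + 6·y_cotton = 75.
→ y_loom time = 6 and y_cotton = 9.5.
Shadow price of steam = 0.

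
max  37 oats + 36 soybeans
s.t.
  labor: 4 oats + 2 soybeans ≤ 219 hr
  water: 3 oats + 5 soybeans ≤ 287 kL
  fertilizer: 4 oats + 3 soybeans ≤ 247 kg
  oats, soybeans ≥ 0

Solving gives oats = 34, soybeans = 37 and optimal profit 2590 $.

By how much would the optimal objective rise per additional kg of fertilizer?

7

At the optimum: labor uses 210 of 219 (slack = 9); water uses 287 of 287 (binding); fertilizer uses 247 of 247 (binding).
Slack constraints have shadow price 0 (complementary slackness).
From A_Bᵀ y = c: 3·y_water + 4·y_fertilizer = 37; 5·y_water + 3·y_fertilizer = 36.
→ y_water = 3 and y_fertilizer = 7.
Shadow price of fertilizer = 7.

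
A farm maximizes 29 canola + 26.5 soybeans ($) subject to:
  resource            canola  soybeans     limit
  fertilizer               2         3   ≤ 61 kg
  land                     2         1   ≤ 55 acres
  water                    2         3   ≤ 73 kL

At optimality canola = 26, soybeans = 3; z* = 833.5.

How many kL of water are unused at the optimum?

water used = 2·26 + 3·3 = 61; slack = 73 − 61 = 12.

12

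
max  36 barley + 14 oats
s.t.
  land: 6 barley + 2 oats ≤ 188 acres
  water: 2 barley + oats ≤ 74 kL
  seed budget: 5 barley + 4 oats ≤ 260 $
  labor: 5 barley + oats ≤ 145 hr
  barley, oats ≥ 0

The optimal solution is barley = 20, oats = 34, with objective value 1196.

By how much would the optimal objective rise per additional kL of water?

6

Binding: land and water. Non-binding: seed budget (24 unused), labor (11 unused).
Slack constraints have shadow price 0 (complementary slackness).
From A_Bᵀ y = c: 6·y_land + 2·y_water = 36; 2·y_land + 1·y_water = 14.
This yields shadow prices y_land = 4, y_water = 6.
Shadow price of water = 6.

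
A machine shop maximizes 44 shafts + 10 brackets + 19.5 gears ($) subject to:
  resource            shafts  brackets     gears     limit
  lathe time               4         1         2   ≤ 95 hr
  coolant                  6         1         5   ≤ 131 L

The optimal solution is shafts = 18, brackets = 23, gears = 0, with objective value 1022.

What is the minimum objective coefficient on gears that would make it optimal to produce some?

26

Both lathe time and coolant are binding at x*.
The binding rows give the dual system: 4·y_lathe time + 6·y_coolant = 44 and 1·y_lathe time + 1·y_coolant = 10.
→ y_lathe time = 8 and y_coolant = 2.
gears enters the basis when its profit ≥ yᵀa₃ = 8·2 + 2·5 = 26.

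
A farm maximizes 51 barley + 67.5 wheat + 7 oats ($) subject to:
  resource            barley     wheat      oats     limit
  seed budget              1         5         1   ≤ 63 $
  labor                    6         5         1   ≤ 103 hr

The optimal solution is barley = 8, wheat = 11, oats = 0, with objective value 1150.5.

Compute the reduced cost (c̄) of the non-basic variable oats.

At the optimum: seed budget uses 63 of 63 (binding); labor uses 103 of 103 (binding).
Dual feasibility on the basic columns requires 1·y_seed budget + 6·y_labor = 51, 5·y_seed budget + 5·y_labor = 67.5.
This yields shadow prices y_seed budget = 6, y_labor = 7.5.
Reduced cost of oats: c₃ − yᵀa₃ = 7 − (6·1 + 7.5·1) = 7 − 13.5 = -6.5.

-6.5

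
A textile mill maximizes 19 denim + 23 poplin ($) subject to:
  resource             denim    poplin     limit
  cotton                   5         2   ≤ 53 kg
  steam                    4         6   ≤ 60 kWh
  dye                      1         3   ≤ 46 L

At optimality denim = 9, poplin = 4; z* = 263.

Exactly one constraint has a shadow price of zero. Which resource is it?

dye

cotton: 53/53 (binding)
steam: 60/60 (binding)
dye: 21/46 (slack 25)
By complementary slackness, a constraint with positive slack has shadow price 0 → dye.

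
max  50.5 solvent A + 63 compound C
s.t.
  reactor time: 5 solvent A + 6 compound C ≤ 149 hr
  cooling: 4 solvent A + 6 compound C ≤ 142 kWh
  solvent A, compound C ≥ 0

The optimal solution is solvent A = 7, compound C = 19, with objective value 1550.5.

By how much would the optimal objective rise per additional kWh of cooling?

2

Check each constraint at x*: reactor time 149/149 (tight); cooling 142/142 (tight).
Dual feasibility on the basic columns requires 5·y_reactor time + 4·y_cooling = 50.5, 6·y_reactor time + 6·y_cooling = 63.
This yields shadow prices y_reactor time = 8.5, y_cooling = 2.
Shadow price of cooling = 2.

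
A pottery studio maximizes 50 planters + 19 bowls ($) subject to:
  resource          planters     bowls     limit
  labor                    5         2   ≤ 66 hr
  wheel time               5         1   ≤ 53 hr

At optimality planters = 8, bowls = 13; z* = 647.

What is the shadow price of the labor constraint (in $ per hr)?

At the optimum: labor uses 66 of 66 (binding); wheel time uses 53 of 53 (binding).
Dual feasibility on the basic columns requires 5·y_labor + 5·y_wheel time = 50, 2·y_labor + 1·y_wheel time = 19.
This yields shadow prices y_labor = 9, y_wheel time = 1.
Shadow price of labor = 9.

9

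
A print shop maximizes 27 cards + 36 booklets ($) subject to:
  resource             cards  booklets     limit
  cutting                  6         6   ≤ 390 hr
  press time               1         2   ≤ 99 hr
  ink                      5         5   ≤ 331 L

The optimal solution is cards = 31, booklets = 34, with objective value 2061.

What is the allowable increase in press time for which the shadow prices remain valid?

Binding constraints: cutting, press time. The basis is B = [[6,6],[1,2]] with det 6.
Per unit increase in press time, x* moves by d = (-1, 1).
The basis stays optimal until cards reaches 0; allowable increase = 31 hr.

31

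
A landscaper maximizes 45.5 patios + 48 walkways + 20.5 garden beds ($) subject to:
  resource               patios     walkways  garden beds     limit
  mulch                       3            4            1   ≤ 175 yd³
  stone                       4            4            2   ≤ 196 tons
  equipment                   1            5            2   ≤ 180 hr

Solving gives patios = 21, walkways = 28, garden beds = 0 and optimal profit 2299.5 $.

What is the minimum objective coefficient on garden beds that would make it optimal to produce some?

Check each constraint at x*: mulch 175/175 (tight); stone 196/196 (tight); equipment 161/180 (slack 19).
Slack constraints have shadow price 0 (complementary slackness).
Dual feasibility on the basic columns requires 3·y_mulch + 4·y_stone = 45.5, 4·y_mulch + 4·y_stone = 48.
Solving: y_mulch = 2.5, y_stone = 9.5.
garden beds enters the basis when its profit ≥ yᵀa₃ = 2.5·1 + 9.5·2 = 21.5.

21.5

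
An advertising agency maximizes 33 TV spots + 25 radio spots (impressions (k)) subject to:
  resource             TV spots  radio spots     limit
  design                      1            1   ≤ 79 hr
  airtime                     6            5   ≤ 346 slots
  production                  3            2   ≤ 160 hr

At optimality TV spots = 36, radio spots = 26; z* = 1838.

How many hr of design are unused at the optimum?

17

design used = 1·36 + 1·26 = 62; slack = 79 − 62 = 17.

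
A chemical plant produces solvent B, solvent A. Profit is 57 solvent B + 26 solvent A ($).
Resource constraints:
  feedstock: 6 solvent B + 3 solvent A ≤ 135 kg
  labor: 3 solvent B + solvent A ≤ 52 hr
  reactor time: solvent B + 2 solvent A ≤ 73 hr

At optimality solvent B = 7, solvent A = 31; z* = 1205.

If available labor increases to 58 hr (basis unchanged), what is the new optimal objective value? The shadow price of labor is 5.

Δb = 6, so new z* = 1205 + (5)·(6) = 1205 + 30 = 1235.

1235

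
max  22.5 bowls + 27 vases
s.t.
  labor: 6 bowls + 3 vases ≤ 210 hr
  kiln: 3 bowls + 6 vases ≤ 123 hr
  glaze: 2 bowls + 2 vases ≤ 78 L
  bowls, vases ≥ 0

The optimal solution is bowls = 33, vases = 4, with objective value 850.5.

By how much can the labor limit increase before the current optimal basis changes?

18

Binding constraints: labor, kiln. The basis is B = [[6,3],[3,6]] with det 27.
Per unit increase in labor, x* moves by d = (0.2222, -0.1111).
The basis stays optimal until glaze becomes binding; allowable increase = 18 hr.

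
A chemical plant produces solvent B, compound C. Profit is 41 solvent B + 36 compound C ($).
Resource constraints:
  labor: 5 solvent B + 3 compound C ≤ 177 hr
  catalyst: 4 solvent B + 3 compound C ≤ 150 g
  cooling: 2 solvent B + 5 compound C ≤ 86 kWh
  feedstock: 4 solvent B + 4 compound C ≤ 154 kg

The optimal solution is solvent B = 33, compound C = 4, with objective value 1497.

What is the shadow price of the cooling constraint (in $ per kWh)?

At the optimum: labor uses 177 of 177 (binding); catalyst uses 144 of 150 (slack = 6); cooling uses 86 of 86 (binding); feedstock uses 148 of 154 (slack = 6).
By complementary slackness, y = 0 for the non-binding constraints.
Dual feasibility on the basic columns requires 5·y_labor + 2·y_cooling = 41, 3·y_labor + 5·y_cooling = 36.
This yields shadow prices y_labor = 7, y_cooling = 3.
Shadow price of cooling = 3.

3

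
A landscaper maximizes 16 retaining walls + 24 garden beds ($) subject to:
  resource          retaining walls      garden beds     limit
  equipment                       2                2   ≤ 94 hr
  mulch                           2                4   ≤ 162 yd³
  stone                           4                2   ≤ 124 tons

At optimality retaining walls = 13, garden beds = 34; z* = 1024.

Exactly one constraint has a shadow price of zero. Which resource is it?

equipment: 94/94 (binding)
mulch: 162/162 (binding)
stone: 120/124 (slack 4)
By complementary slackness, a constraint with positive slack has shadow price 0 → stone.

stone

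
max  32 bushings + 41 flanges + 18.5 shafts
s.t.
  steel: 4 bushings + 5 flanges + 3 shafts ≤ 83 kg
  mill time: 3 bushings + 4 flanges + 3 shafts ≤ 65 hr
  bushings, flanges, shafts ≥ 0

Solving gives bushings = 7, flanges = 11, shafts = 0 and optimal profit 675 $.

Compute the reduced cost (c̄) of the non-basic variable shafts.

-8.5

At the optimum: steel uses 83 of 83 (binding); mill time uses 65 of 65 (binding).
Dual feasibility on the basic columns requires 4·y_steel + 3·y_mill time = 32, 5·y_steel + 4·y_mill time = 41.
Solving: y_steel = 5, y_mill time = 4.
Reduced cost of shafts: c₃ − yᵀa₃ = 18.5 − (5·3 + 4·3) = 18.5 − 27 = -8.5.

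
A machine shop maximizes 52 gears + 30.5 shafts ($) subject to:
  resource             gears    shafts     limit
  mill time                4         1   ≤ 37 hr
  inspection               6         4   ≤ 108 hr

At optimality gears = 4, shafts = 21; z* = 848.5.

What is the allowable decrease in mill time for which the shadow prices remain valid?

Binding constraints: mill time, inspection. The basis is B = [[4,1],[6,4]] with det 10.
Per unit decrease in mill time, x* moves by d = (-0.4, 0.6).
The basis stays optimal until gears reaches 0; allowable decrease = 10 hr.

10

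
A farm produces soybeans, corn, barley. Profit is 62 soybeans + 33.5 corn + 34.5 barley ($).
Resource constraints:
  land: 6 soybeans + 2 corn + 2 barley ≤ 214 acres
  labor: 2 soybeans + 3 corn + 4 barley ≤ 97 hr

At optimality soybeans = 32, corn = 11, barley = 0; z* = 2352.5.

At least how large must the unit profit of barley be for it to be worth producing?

39

Check each constraint at x*: land 214/214 (tight); labor 97/97 (tight).
From A_Bᵀ y = c: 6·y_land + 2·y_labor = 62; 2·y_land + 3·y_labor = 33.5.
This yields shadow prices y_land = 8.5, y_labor = 5.5.
barley enters the basis when its profit ≥ yᵀa₃ = 8.5·2 + 5.5·4 = 39.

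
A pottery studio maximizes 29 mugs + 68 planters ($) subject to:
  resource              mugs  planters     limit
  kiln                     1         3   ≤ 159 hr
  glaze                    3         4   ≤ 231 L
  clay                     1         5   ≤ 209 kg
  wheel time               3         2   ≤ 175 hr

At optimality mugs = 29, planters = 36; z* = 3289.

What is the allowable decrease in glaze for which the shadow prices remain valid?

63.8

Binding constraints: glaze, clay. The basis is B = [[3,4],[1,5]] with det 11.
Per unit decrease in glaze, x* moves by d = (-0.4545, 0.0909).
The basis stays optimal until mugs reaches 0; allowable decrease = 63.8 L.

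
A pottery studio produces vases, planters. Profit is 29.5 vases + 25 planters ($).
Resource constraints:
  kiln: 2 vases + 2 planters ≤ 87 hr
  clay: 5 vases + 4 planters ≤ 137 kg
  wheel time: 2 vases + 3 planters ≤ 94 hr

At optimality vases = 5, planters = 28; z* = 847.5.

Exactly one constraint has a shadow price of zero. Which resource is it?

kiln: 66/87 (slack 21)
clay: 137/137 (binding)
wheel time: 94/94 (binding)
By complementary slackness, a constraint with positive slack has shadow price 0 → kiln.

kiln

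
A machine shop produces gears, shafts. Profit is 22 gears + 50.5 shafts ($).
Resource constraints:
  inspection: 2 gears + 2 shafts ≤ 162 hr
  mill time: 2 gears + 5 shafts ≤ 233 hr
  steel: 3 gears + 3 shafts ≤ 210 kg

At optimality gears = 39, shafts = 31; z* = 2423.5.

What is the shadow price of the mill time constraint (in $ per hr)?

Binding: mill time and steel. Non-binding: inspection (22 unused).
Slack constraints have shadow price 0 (complementary slackness).
Dual feasibility on the basic columns requires 2·y_mill time + 3·y_steel = 22, 5·y_mill time + 3·y_steel = 50.5.
Solving: y_mill time = 9.5, y_steel = 1.
Shadow price of mill time = 9.5.

9.5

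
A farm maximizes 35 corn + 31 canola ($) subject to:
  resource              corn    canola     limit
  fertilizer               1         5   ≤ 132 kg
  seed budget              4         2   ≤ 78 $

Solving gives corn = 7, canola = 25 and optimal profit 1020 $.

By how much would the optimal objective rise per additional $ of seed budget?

8

Check each constraint at x*: fertilizer 132/132 (tight); seed budget 78/78 (tight).
The binding rows give the dual system: 1·y_fertilizer + 4·y_seed budget = 35 and 5·y_fertilizer + 2·y_seed budget = 31.
→ y_fertilizer = 3 and y_seed budget = 8.
Shadow price of seed budget = 8.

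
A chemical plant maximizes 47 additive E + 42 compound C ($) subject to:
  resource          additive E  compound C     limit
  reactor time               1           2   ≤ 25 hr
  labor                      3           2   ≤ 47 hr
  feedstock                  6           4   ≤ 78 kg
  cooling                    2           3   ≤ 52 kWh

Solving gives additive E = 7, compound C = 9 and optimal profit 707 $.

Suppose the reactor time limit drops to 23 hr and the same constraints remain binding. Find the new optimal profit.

691

Check each constraint at x*: reactor time 25/25 (tight); labor 39/47 (slack 8); feedstock 78/78 (tight); cooling 41/52 (slack 11).
By complementary slackness, y = 0 for the non-binding constraints.
Dual feasibility on the basic columns requires 1·y_reactor time + 6·y_feedstock = 47, 2·y_reactor time + 4·y_feedstock = 42.
→ y_reactor time = 8 and y_feedstock = 6.5.
Δz = y_reactor time·Δb = 8 × (-2) = -16, so new z* = 707 − 16 = 691.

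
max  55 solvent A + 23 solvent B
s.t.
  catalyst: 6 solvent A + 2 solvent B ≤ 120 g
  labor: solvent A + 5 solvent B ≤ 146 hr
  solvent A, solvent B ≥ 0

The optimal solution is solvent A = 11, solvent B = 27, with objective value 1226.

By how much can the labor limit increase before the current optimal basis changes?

154

Binding constraints: catalyst, labor. The basis is B = [[6,2],[1,5]] with det 28.
Per unit increase in labor, x* moves by d = (-0.0714, 0.2143).
The basis stays optimal until solvent A reaches 0; allowable increase = 154 hr.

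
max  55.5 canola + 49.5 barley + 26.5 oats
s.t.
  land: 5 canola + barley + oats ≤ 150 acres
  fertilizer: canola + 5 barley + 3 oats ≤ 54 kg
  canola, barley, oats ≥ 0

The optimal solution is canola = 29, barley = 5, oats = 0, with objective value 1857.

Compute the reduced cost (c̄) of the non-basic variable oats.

Check each constraint at x*: land 150/150 (tight); fertilizer 54/54 (tight).
The binding rows give the dual system: 5·y_land + 1·y_fertilizer = 55.5 and 1·y_land + 5·y_fertilizer = 49.5.
This yields shadow prices y_land = 9.5, y_fertilizer = 8.
Reduced cost of oats: c₃ − yᵀa₃ = 26.5 − (9.5·1 + 8·3) = 26.5 − 33.5 = -7.

-7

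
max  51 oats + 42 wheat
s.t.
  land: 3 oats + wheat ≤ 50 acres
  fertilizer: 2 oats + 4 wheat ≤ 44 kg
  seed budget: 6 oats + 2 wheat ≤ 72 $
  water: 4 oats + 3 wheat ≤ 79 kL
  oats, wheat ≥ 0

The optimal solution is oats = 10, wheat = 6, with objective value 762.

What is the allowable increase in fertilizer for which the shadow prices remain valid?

42

Binding constraints: fertilizer, seed budget. The basis is B = [[2,4],[6,2]] with det -20.
Per unit increase in fertilizer, x* moves by d = (-0.1, 0.3).
The basis stays optimal until water becomes binding; allowable increase = 42 kg.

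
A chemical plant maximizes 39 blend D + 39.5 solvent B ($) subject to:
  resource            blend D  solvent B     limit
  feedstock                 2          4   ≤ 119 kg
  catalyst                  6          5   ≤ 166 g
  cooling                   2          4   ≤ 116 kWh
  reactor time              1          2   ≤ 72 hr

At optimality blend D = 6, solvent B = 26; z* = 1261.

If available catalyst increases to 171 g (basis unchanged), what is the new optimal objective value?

1288.5

Binding: catalyst and cooling. Non-binding: feedstock (3 unused), reactor time (14 unused).
By complementary slackness, y = 0 for the non-binding constraints.
The binding rows give the dual system: 6·y_catalyst + 2·y_cooling = 39 and 5·y_catalyst + 4·y_cooling = 39.5.
This yields shadow prices y_catalyst = 5.5, y_cooling = 3.
Δz = y_catalyst·Δb = 5.5 × (5) = 27.5, so new z* = 1261 + 27.5 = 1288.5.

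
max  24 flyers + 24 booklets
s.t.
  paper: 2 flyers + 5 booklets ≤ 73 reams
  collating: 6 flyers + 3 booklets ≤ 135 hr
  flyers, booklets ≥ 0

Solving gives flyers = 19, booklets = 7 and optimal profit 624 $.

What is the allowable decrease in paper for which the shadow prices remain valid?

28

Binding constraints: paper, collating. The basis is B = [[2,5],[6,3]] with det -24.
Per unit decrease in paper, x* moves by d = (0.125, -0.25).
The basis stays optimal until booklets reaches 0; allowable decrease = 28 reams.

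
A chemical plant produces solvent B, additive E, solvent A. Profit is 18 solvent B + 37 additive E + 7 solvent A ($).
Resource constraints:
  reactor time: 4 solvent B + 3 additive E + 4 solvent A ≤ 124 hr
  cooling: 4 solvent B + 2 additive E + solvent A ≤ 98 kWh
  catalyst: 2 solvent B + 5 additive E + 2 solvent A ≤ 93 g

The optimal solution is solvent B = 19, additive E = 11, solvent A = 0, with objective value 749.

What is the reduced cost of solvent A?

-8

Binding: cooling and catalyst. Non-binding: reactor time (15 unused).
By complementary slackness, y = 0 for the non-binding constraint.
The binding rows give the dual system: 4·y_cooling + 2·y_catalyst = 18 and 2·y_cooling + 5·y_catalyst = 37.
Solving: y_cooling = 1, y_catalyst = 7.
Reduced cost of solvent A: c₃ − yᵀa₃ = 7 − (1·1 + 7·2) = 7 − 15 = -8.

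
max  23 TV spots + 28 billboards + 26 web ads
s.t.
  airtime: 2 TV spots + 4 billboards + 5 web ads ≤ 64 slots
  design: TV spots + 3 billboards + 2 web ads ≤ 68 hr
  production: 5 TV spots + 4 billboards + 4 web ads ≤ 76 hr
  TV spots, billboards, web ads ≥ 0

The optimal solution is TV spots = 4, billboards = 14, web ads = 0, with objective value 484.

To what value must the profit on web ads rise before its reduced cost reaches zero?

At the optimum: airtime uses 64 of 64 (binding); design uses 46 of 68 (slack = 22); production uses 76 of 76 (binding).
By complementary slackness, y = 0 for the non-binding constraint.
Dual feasibility on the basic columns requires 2·y_airtime + 5·y_production = 23, 4·y_airtime + 4·y_production = 28.
This yields shadow prices y_airtime = 4, y_production = 3.
web ads enters the basis when its profit ≥ yᵀa₃ = 4·5 + 3·4 = 32.

32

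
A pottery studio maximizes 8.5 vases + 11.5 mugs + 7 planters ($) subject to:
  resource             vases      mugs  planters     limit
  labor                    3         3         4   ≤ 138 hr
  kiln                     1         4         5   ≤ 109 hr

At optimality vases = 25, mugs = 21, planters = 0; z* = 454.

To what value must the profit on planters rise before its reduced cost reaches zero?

15

Check each constraint at x*: labor 138/138 (tight); kiln 109/109 (tight).
Dual feasibility on the basic columns requires 3·y_labor + 1·y_kiln = 8.5, 3·y_labor + 4·y_kiln = 11.5.
Solving: y_labor = 2.5, y_kiln = 1.
planters enters the basis when its profit ≥ yᵀa₃ = 2.5·4 + 1·5 = 15.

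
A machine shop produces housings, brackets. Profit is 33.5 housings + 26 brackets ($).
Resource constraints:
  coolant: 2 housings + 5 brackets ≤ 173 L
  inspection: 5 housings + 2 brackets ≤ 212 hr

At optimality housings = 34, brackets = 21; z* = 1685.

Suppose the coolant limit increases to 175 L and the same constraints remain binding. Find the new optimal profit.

At the optimum: coolant uses 173 of 173 (binding); inspection uses 212 of 212 (binding).
From A_Bᵀ y = c: 2·y_coolant + 5·y_inspection = 33.5; 5·y_coolant + 2·y_inspection = 26.
Solving: y_coolant = 3, y_inspection = 5.5.
Δz = y_coolant·Δb = 3 × (2) = 6, so new z* = 1685 + 6 = 1691.

1691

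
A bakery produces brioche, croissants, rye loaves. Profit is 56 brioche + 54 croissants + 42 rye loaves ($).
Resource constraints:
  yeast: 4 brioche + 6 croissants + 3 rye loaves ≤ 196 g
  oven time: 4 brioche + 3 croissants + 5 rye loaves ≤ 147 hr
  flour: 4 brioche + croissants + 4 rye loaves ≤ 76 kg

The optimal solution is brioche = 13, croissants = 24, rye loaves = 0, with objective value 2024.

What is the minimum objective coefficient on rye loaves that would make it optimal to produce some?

48

Binding: yeast and flour. Non-binding: oven time (23 unused).
Slack constraints have shadow price 0 (complementary slackness).
From A_Bᵀ y = c: 4·y_yeast + 4·y_flour = 56; 6·y_yeast + 1·y_flour = 54.
Solving: y_yeast = 8, y_flour = 6.
rye loaves enters the basis when its profit ≥ yᵀa₃ = 8·3 + 6·4 = 48.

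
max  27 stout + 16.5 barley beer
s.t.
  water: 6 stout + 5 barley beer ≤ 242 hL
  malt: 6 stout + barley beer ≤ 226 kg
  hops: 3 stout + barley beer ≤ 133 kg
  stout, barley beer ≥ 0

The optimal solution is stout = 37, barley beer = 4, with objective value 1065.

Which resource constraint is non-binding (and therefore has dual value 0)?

hops

water: 242/242 (binding)
malt: 226/226 (binding)
hops: 115/133 (slack 18)
By complementary slackness, a constraint with positive slack has shadow price 0 → hops.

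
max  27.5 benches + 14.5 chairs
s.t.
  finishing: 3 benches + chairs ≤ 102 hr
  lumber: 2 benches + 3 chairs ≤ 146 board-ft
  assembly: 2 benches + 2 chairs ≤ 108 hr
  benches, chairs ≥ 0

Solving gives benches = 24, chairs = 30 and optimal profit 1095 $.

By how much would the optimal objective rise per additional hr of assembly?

Check each constraint at x*: finishing 102/102 (tight); lumber 138/146 (slack 8); assembly 108/108 (tight).
Slack constraints have shadow price 0 (complementary slackness).
The binding rows give the dual system: 3·y_finishing + 2·y_assembly = 27.5 and 1·y_finishing + 2·y_assembly = 14.5.
Solving: y_finishing = 6.5, y_assembly = 4.
Shadow price of assembly = 4.

4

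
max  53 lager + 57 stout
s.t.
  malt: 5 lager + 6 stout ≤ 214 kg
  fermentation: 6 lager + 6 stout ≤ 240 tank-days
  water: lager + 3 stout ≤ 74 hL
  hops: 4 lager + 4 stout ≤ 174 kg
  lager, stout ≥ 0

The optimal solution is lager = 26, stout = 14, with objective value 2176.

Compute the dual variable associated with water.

0

Binding: malt and fermentation. Non-binding: water (6 unused), hops (14 unused).
By complementary slackness, y = 0 for the non-binding constraints.
Dual feasibility on the basic columns requires 5·y_malt + 6·y_fermentation = 53, 6·y_malt + 6·y_fermentation = 57.
This yields shadow prices y_malt = 4, y_fermentation = 5.5.
Shadow price of water = 0.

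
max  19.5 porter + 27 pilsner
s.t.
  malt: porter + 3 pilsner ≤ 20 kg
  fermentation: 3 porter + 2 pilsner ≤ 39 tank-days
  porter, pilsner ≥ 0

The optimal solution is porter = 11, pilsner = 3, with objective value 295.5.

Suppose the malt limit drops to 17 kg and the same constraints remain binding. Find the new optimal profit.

277.5

Check each constraint at x*: malt 20/20 (tight); fermentation 39/39 (tight).
Dual feasibility on the basic columns requires 1·y_malt + 3·y_fermentation = 19.5, 3·y_malt + 2·y_fermentation = 27.
Solving: y_malt = 6, y_fermentation = 4.5.
Δz = y_malt·Δb = 6 × (-3) = -18, so new z* = 295.5 − 18 = 277.5.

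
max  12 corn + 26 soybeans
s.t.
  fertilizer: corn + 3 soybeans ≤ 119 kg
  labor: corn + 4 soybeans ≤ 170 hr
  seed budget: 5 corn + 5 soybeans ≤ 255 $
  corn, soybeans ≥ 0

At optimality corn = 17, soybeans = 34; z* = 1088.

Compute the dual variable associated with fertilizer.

Check each constraint at x*: fertilizer 119/119 (tight); labor 153/170 (slack 17); seed budget 255/255 (tight).
Since labor is not tight, its dual is 0.
Dual feasibility on the basic columns requires 1·y_fertilizer + 5·y_seed budget = 12, 3·y_fertilizer + 5·y_seed budget = 26.
→ y_fertilizer = 7 and y_seed budget = 1.
Shadow price of fertilizer = 7.

7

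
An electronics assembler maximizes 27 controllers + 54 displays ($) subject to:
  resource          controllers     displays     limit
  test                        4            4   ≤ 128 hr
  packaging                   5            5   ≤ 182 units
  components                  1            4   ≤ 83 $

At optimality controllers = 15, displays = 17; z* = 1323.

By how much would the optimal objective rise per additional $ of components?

Binding: test and components. Non-binding: packaging (22 unused).
By complementary slackness, y = 0 for the non-binding constraint.
The binding rows give the dual system: 4·y_test + 1·y_components = 27 and 4·y_test + 4·y_components = 54.
→ y_test = 4.5 and y_components = 9.
Shadow price of components = 9.

9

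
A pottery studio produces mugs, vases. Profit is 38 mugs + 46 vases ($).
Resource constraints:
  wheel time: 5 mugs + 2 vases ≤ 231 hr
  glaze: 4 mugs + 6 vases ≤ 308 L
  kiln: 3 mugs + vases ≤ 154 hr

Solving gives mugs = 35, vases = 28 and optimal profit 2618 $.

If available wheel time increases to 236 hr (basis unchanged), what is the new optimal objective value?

2628

Check each constraint at x*: wheel time 231/231 (tight); glaze 308/308 (tight); kiln 133/154 (slack 21).
Since kiln is not tight, its dual is 0.
The binding rows give the dual system: 5·y_wheel time + 4·y_glaze = 38 and 2·y_wheel time + 6·y_glaze = 46.
→ y_wheel time = 2 and y_glaze = 7.
Δz = y_wheel time·Δb = 2 × (5) = 10, so new z* = 2618 + 10 = 2628.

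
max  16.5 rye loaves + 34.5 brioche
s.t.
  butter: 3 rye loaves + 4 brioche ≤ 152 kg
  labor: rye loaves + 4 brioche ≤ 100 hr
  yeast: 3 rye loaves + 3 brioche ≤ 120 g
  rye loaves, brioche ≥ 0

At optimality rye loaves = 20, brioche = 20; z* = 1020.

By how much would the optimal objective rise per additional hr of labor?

Binding: labor and yeast. Non-binding: butter (12 unused).
Since butter is not tight, its dual is 0.
Dual feasibility on the basic columns requires 1·y_labor + 3·y_yeast = 16.5, 4·y_labor + 3·y_yeast = 34.5.
This yields shadow prices y_labor = 6, y_yeast = 3.5.
Shadow price of labor = 6.

6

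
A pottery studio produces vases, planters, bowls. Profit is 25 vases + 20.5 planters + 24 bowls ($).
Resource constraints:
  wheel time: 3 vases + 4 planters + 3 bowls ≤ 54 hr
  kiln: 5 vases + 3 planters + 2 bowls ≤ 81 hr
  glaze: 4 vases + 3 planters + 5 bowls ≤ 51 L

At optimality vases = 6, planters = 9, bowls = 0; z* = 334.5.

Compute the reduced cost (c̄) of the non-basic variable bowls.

-6.5

Binding: wheel time and glaze. Non-binding: kiln (24 unused).
Slack constraints have shadow price 0 (complementary slackness).
The binding rows give the dual system: 3·y_wheel time + 4·y_glaze = 25 and 4·y_wheel time + 3·y_glaze = 20.5.
This yields shadow prices y_wheel time = 1, y_glaze = 5.5.
Reduced cost of bowls: c₃ − yᵀa₃ = 24 − (1·3 + 5.5·5) = 24 − 30.5 = -6.5.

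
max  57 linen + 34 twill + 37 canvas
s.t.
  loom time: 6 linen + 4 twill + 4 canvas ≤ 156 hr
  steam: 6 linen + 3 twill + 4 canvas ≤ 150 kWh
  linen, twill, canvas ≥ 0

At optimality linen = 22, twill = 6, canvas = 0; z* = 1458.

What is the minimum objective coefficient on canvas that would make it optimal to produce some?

At the optimum: loom time uses 156 of 156 (binding); steam uses 150 of 150 (binding).
From A_Bᵀ y = c: 6·y_loom time + 6·y_steam = 57; 4·y_loom time + 3·y_steam = 34.
Solving: y_loom time = 5.5, y_steam = 4.
canvas enters the basis when its profit ≥ yᵀa₃ = 5.5·4 + 4·4 = 38.

38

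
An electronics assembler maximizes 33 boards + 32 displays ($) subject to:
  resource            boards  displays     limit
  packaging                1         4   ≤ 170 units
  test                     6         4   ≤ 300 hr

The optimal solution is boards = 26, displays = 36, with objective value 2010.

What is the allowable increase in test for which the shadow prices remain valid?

Binding constraints: packaging, test. The basis is B = [[1,4],[6,4]] with det -20.
Per unit increase in test, x* moves by d = (0.2, -0.05).
The basis stays optimal until displays reaches 0; allowable increase = 720 hr.

720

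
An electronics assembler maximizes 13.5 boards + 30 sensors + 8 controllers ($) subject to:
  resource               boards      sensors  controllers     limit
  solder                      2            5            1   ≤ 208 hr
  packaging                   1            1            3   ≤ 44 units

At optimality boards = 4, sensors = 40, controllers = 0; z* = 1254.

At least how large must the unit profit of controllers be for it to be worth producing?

13

Check each constraint at x*: solder 208/208 (tight); packaging 44/44 (tight).
From A_Bᵀ y = c: 2·y_solder + 1·y_packaging = 13.5; 5·y_solder + 1·y_packaging = 30.
→ y_solder = 5.5 and y_packaging = 2.5.
controllers enters the basis when its profit ≥ yᵀa₃ = 5.5·1 + 2.5·3 = 13.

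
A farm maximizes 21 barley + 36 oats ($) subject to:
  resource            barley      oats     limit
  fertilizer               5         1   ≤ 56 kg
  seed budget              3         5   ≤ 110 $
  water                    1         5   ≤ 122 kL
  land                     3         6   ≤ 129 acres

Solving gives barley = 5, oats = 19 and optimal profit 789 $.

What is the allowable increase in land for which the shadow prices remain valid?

Binding constraints: seed budget, land. The basis is B = [[3,5],[3,6]] with det 3.
Per unit increase in land, x* moves by d = (-1.6667, 1).
The basis stays optimal until barley reaches 0; allowable increase = 3 acres.

3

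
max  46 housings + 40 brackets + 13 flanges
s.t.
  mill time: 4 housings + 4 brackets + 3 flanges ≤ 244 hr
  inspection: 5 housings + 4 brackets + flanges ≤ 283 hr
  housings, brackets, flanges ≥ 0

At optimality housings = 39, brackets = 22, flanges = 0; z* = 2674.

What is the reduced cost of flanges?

At the optimum: mill time uses 244 of 244 (binding); inspection uses 283 of 283 (binding).
The binding rows give the dual system: 4·y_mill time + 5·y_inspection = 46 and 4·y_mill time + 4·y_inspection = 40.
This yields shadow prices y_mill time = 4, y_inspection = 6.
Reduced cost of flanges: c₃ − yᵀa₃ = 13 − (4·3 + 6·1) = 13 − 18 = -5.

-5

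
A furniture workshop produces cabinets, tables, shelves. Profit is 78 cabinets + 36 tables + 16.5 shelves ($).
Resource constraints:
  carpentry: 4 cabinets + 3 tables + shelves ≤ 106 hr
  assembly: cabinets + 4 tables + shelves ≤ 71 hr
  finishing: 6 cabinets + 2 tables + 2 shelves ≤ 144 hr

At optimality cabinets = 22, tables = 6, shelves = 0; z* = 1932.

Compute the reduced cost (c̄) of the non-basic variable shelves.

At the optimum: carpentry uses 106 of 106 (binding); assembly uses 46 of 71 (slack = 25); finishing uses 144 of 144 (binding).
By complementary slackness, y = 0 for the non-binding constraint.
From A_Bᵀ y = c: 4·y_carpentry + 6·y_finishing = 78; 3·y_carpentry + 2·y_finishing = 36.
This yields shadow prices y_carpentry = 6, y_finishing = 9.
Reduced cost of shelves: c₃ − yᵀa₃ = 16.5 − (6·1 + 9·2) = 16.5 − 24 = -7.5.

-7.5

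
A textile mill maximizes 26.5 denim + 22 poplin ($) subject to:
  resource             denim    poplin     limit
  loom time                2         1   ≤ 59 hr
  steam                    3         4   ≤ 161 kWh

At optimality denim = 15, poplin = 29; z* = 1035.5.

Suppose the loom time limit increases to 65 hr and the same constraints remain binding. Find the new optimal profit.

Check each constraint at x*: loom time 59/59 (tight); steam 161/161 (tight).
The binding rows give the dual system: 2·y_loom time + 3·y_steam = 26.5 and 1·y_loom time + 4·y_steam = 22.
This yields shadow prices y_loom time = 8, y_steam = 3.5.
Δz = y_loom time·Δb = 8 × (6) = 48, so new z* = 1035.5 + 48 = 1083.5.

1083.5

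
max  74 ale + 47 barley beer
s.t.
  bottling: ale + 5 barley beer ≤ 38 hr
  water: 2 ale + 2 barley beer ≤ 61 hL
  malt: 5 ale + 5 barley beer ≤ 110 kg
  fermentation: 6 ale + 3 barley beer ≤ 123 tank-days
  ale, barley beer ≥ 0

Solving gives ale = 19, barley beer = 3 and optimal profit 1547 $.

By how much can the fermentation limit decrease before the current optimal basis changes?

3

Binding constraints: malt, fermentation. The basis is B = [[5,5],[6,3]] with det -15.
Per unit decrease in fermentation, x* moves by d = (-0.3333, 0.3333).
The basis stays optimal until bottling becomes binding; allowable decrease = 3 tank-days.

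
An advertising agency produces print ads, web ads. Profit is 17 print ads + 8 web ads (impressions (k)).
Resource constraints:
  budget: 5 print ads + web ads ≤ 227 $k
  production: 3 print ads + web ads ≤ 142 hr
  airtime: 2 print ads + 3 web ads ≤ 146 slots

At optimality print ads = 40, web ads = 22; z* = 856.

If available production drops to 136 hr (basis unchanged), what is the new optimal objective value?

826

Binding: production and airtime. Non-binding: budget (5 unused).
By complementary slackness, y = 0 for the non-binding constraint.
Dual feasibility on the basic columns requires 3·y_production + 2·y_airtime = 17, 1·y_production + 3·y_airtime = 8.
Solving: y_production = 5, y_airtime = 1.
Δz = y_production·Δb = 5 × (-6) = -30, so new z* = 856 − 30 = 826.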